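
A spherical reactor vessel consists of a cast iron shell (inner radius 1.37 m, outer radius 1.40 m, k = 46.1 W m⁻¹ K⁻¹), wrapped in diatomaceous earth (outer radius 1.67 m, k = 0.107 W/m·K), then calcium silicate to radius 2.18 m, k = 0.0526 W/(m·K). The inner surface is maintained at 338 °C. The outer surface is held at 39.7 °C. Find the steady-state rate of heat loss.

Q = 1000 W

Series thermal resistances, inner to outer:
  R_cast iron = (1/1.37 − 1/1.40)/(4πk) = 0.01564/(4π·46.1) = 2.700×10^-5 K/W
  R_diatomaceous earth = (1/1.40 − 1/1.67)/(4πk) = 0.1155/(4π·0.107) = 0.08589 K/W
  R_calcium silicate = (1/1.67 − 1/2.18)/(4πk) = 0.1401/(4π·0.0526) = 0.2119 K/W
ΣR = 2.700×10^-5 + 0.08589 + 0.2119 = 0.2978 K/W
Q = ΔT/ΣR = (338 °C − 39.7 °C)/0.2978 = 1000 W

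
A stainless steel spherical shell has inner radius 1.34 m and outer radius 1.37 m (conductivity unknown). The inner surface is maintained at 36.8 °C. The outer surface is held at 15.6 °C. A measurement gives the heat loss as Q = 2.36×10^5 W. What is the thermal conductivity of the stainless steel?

ΣR = ΔT/Q = |36.8 − 15.6|/2.36×10^5 = 8.983×10^-5 K/W
(1/r₁−1/r₂)/(4πk) = 8.983×10^-5 ⇒ k = 0.01634/(4π·8.983×10^-5) = 14.5 W/m·K

k = 14.5 W/m·K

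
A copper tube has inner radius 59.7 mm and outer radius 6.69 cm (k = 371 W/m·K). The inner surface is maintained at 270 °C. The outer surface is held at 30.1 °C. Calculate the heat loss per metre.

Q' = 4910 kW/m

Q' = 2πk·ΔT/ln(r₂/r₁) = 2π × 371 × 239.9 / ln(0.0669/0.0597) = 4.91×10^6 W/m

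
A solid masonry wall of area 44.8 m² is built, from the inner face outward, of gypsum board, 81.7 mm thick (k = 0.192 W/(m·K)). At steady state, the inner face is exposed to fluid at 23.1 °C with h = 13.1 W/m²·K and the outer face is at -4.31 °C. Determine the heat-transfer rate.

Q = 2.45 kW

Series thermal resistances, inner to outer:
  R_conv,in = 1/(hA) = 1/(13.1·44.8) = 0.001704 K/W
  R_gypsum board = L/(kA) = 0.0817/(0.192·44.8) = 0.009498 K/W
ΣR = 0.001704 + 0.009498 = 0.01120 K/W
Q = ΔT/ΣR = (23.1 °C − -4.31 °C)/0.01120 = 2450 W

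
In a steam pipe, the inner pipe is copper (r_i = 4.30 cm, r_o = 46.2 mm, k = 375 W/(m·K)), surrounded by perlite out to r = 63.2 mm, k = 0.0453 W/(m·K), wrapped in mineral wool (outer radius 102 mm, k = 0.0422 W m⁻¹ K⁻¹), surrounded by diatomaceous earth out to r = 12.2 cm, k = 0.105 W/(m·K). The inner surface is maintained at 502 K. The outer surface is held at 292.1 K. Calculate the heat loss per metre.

Series thermal resistances, inner to outer:
  R'_copper = ln(0.0462/0.0430)/(2πk) = 0.07178/(2π·375) = 3.046×10^-5 m·K/W
  R'_perlite = ln(0.0632/0.0462)/(2πk) = 0.3133/(2π·0.0453) = 1.101 m·K/W
  R'_mineral wool = ln(0.102/0.0632)/(2πk) = 0.4787/(2π·0.0422) = 1.805 m·K/W
  R'_diatomaceous earth = ln(0.122/0.102)/(2πk) = 0.1790/(2π·0.105) = 0.2714 m·K/W
ΣR = 3.046×10^-5 + 1.101 + 1.805 + 0.2714 = 3.177 m·K/W
Q' = ΔT/ΣR = (502 K − 292.1 K)/3.177 = 66.1 W/m

Q' = 66.1 W/m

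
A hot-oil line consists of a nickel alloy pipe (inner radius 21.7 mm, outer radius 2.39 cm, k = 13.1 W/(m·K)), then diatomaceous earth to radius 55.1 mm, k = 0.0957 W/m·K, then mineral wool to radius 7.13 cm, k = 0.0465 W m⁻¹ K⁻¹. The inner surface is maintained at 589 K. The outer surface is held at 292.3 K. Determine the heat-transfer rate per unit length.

Resistance network (inner→outer):
  R'_nickel alloy = ln(0.0239/0.0217)/(2πk) = 0.09657/(2π·13.1) = 0.001173 m·K/W
  R'_diatomaceous earth = ln(0.0551/0.0239)/(2πk) = 0.8353/(2π·0.0957) = 1.389 m·K/W
  R'_mineral wool = ln(0.0713/0.0551)/(2πk) = 0.2577/(2π·0.0465) = 0.8822 m·K/W
ΣR = 0.001173 + 1.389 + 0.8822 = 2.272 m·K/W
Q' = ΔT/ΣR = (589 K − 292.3 K)/2.272 = 131 W/m

Q' = 131 W/m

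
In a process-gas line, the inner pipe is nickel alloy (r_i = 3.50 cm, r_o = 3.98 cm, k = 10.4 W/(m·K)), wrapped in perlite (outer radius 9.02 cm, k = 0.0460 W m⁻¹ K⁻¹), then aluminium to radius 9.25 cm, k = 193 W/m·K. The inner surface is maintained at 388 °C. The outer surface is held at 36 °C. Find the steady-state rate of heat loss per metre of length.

Series thermal resistances, inner to outer:
  R'_nickel alloy = ln(0.0398/0.0350)/(2πk) = 0.1285/(2π·10.4) = 0.001967 m·K/W
  R'_perlite = ln(0.0902/0.0398)/(2πk) = 0.8182/(2π·0.0460) = 2.831 m·K/W
  R'_aluminium = ln(0.0925/0.0902)/(2πk) = 0.02518/(2π·193) = 2.076×10^-5 m·K/W
ΣR = 0.001967 + 2.831 + 2.076×10^-5 = 2.833 m·K/W
Q' = ΔT/ΣR = (388 °C − 36 °C)/2.833 = 124 W/m

Q' = 124 W/m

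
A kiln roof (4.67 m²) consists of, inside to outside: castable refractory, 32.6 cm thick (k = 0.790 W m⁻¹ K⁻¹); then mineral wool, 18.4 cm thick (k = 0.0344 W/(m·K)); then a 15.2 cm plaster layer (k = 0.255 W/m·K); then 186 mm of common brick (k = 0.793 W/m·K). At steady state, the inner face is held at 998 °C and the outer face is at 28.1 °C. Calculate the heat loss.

Resistance network (inner→outer):
  R_castable refractory = L/(kA) = 0.326/(0.790·4.67) = 0.08836 K/W
  R_mineral wool = L/(kA) = 0.184/(0.0344·4.67) = 1.145 K/W
  R_plaster = L/(kA) = 0.152/(0.255·4.67) = 0.1276 K/W
  R_common brick = L/(kA) = 0.186/(0.793·4.67) = 0.05023 K/W
ΣR = 0.08836 + 1.145 + 0.1276 + 0.05023 = 1.411 K/W
Q = ΔT/ΣR = (998 °C − 28.1 °C)/1.411 = 687 W

Q = 687 W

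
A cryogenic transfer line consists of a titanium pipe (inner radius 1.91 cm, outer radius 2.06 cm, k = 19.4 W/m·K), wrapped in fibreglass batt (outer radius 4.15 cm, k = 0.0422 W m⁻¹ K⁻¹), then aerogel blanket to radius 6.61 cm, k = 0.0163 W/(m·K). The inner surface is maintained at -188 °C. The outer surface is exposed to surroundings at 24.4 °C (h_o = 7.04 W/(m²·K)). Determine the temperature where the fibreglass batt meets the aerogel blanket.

Treat each layer as a resistance in series:
  R'_titanium = ln(0.0206/0.0191)/(2πk) = 0.07560/(2π·19.4) = 6.202×10^-4 m·K/W
  R'_fibreglass batt = ln(0.0415/0.0206)/(2πk) = 0.7004/(2π·0.0422) = 2.642 m·K/W
  R'_aerogel blanket = ln(0.0661/0.0415)/(2πk) = 0.4655/(2π·0.0163) = 4.545 m·K/W
  R'_conv,out = 1/(2πr h) = 1/(2π·0.0661·7.04) = 0.3420 m·K/W
ΣR = 6.202×10^-4 + 2.642 + 4.545 + 0.3420 = 7.530 m·K/W
Q' = ΔT/ΣR = (-188 °C − 24.4 °C)/7.530 = -28.21 W/m
From the inner boundary to the fibreglass batt/aerogel blanket interface, ΣR_partial = 2.643 m·K/W.
T_interface = T_in − Q'·ΣR_partial = -188 °C − (-28.21)(2.643) = -113 °C

T = -113 °C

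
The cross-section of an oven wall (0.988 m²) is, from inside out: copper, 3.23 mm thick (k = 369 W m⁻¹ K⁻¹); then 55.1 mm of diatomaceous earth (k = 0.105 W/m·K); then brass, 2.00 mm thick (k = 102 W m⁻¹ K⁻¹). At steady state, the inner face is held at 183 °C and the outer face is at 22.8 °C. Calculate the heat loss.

Q = 302 W

Resistance network (inner→outer):
  R_copper = L/(kA) = 0.00323/(369·0.988) = 8.860×10^-6 K/W
  R_diatomaceous earth = L/(kA) = 0.0551/(0.105·0.988) = 0.5311 K/W
  R_brass = L/(kA) = 0.00200/(102·0.988) = 1.985×10^-5 K/W
ΣR = 8.860×10^-6 + 0.5311 + 1.985×10^-5 = 0.5311 K/W
Q = ΔT/ΣR = (183 °C − 22.8 °C)/0.5311 = 302 W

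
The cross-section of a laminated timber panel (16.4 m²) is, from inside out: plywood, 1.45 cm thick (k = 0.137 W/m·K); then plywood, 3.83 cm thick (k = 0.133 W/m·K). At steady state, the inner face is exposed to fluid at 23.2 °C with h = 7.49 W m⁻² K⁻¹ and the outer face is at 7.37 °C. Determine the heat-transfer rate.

Resistance network (inner→outer):
  R_conv,in = 1/(hA) = 1/(7.49·16.4) = 0.008141 K/W
  R_plywood = L/(kA) = 0.0145/(0.137·16.4) = 0.006454 K/W
  R_plywood = L/(kA) = 0.0383/(0.133·16.4) = 0.01756 K/W
ΣR = 0.008141 + 0.006454 + 0.01756 = 0.03216 K/W
Q = ΔT/ΣR = (23.2 °C − 7.37 °C)/0.03216 = 492 W

Q = 492 W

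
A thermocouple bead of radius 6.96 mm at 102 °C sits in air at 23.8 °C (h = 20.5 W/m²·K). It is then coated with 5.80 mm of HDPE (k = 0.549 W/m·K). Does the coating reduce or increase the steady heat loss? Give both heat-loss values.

increases: 0.976 → 2.35 W

Critical radius for a sphere: r_cr = 2k/h = 0.0536 m = 5.36 cm.
Outer radius after coating: r₂ = 0.00696 + 0.00580 = 0.01276 m.
Since r₁ < r_cr and r₂ ≤ r_cr, the coating moves toward the maximum at r_cr — heat loss rises.
Bare: R = 1/(4πr₁²h) = 80.13 K/W; Q = 78.2/80.13 = 0.976 W.
Coated: R = R_cond + R_conv = 33.31 K/W; Q = 78.2/33.31 = 2.35 W.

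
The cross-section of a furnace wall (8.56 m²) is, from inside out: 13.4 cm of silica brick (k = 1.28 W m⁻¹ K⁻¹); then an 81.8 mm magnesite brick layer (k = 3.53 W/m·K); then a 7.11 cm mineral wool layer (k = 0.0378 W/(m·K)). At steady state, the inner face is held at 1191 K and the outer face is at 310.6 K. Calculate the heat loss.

Q = 3.75 kW

Series thermal resistances, inner to outer:
  R_silica brick = L/(kA) = 0.134/(1.28·8.56) = 0.01223 K/W
  R_magnesite brick = L/(kA) = 0.0818/(3.53·8.56) = 0.002707 K/W
  R_mineral wool = L/(kA) = 0.0711/(0.0378·8.56) = 0.2197 K/W
ΣR = 0.01223 + 0.002707 + 0.2197 = 0.2346 K/W
Q = ΔT/ΣR = (1191 K − 310.6 K)/0.2346 = 3750 W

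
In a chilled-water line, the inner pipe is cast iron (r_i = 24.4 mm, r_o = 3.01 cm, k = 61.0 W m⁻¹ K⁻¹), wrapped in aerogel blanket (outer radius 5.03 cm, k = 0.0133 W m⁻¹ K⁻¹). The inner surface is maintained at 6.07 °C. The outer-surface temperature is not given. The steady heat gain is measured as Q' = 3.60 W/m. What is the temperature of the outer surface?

T_out = 28.2 °C

Sum the resistances:
  R'_cast iron = ln(0.0301/0.0244)/(2πk) = 0.2099/(2π·61.0) = 5.478×10^-4 m·K/W
  R'_aerogel blanket = ln(0.0503/0.0301)/(2πk) = 0.5135/(2π·0.0133) = 6.145 m·K/W
ΣR = 6.145 m·K/W
ΔT = Q'·ΣR = 3.60 × 6.145 = 22.12 K
Heat flows inward, so T_out = T_in + ΔT = 6.07 + 22.12 = 28.2 °C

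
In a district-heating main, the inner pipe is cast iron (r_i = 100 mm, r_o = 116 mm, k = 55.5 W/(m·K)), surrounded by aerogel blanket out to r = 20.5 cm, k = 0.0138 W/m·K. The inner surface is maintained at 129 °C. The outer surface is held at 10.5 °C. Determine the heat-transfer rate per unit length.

Treat each layer as a resistance in series:
  R'_cast iron = ln(0.116/0.100)/(2πk) = 0.1484/(2π·55.5) = 4.256×10^-4 m·K/W
  R'_aerogel blanket = ln(0.205/0.116)/(2πk) = 0.5694/(2π·0.0138) = 6.567 m·K/W
ΣR = 4.256×10^-4 + 6.567 = 6.567 m·K/W
Q' = ΔT/ΣR = (129 °C − 10.5 °C)/6.567 = 18.0 W/m

Q' = 18.0 W/m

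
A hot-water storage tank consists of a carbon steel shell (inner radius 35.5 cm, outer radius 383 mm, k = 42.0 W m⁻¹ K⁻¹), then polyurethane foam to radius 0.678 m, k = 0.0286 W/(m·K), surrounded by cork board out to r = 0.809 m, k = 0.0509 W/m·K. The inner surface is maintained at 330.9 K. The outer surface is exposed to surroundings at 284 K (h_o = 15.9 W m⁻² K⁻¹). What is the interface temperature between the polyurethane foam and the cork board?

T = 289.0 K

Resistance network (inner→outer):
  R_carbon steel = (1/0.355 − 1/0.383)/(4πk) = 0.2059/(4π·42.0) = 3.902×10^-4 K/W
  R_polyurethane foam = (1/0.383 − 1/0.678)/(4πk) = 1.136/(4π·0.0286) = 3.161 K/W
  R_cork board = (1/0.678 − 1/0.809)/(4πk) = 0.2388/(4π·0.0509) = 0.3734 K/W
  R_conv,out = 1/(4πr²h) = 1/(4π·0.809²·15.9) = 0.007647 K/W
ΣR = 3.902×10^-4 + 3.161 + 0.3734 + 0.007647 = 3.542 K/W
Q = ΔT/ΣR = (330.9 K − 284 K)/3.542 = 13.24 W
From the inner boundary to the polyurethane foam/cork board interface, ΣR_partial = 3.161 K/W.
T_interface = T_in − Q·ΣR_partial = 330.9 K − (13.24)(3.161) = 289.0 K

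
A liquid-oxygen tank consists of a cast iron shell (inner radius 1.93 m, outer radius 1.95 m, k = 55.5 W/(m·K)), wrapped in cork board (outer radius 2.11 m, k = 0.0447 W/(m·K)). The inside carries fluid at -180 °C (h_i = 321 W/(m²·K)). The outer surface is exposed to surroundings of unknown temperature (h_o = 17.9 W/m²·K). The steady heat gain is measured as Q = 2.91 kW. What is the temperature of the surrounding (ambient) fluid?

T_out = 24.6 °C

Sum the resistances:
  R_conv,in = 1/(4πr²h) = 1/(4π·1.93²·321) = 6.655×10^-5 K/W
  R_cast iron = (1/1.93 − 1/1.95)/(4πk) = 0.005314/(4π·55.5) = 7.620×10^-6 K/W
  R_cork board = (1/1.95 − 1/2.11)/(4πk) = 0.03889/(4π·0.0447) = 0.06923 K/W
  R_conv,out = 1/(4πr²h) = 1/(4π·2.11²·17.9) = 9.986×10^-4 K/W
ΣR = 0.07030 K/W
ΔT = Q·ΣR = 2910 × 0.07030 = 204.6 K
Heat flows inward, so T_out = T_in + ΔT = -180 + 204.6 = 24.6 °C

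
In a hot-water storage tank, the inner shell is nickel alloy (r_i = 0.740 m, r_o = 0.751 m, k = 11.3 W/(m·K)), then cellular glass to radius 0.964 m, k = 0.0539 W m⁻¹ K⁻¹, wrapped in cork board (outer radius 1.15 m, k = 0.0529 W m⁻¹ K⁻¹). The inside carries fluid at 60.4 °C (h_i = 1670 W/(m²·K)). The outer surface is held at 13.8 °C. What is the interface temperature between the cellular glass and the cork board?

Treat each layer as a resistance in series:
  R_conv,in = 1/(4πr²h) = 1/(4π·0.740²·1670) = 8.702×10^-5 K/W
  R_nickel alloy = (1/0.740 − 1/0.751)/(4πk) = 0.01979/(4π·11.3) = 1.394×10^-4 K/W
  R_cellular glass = (1/0.751 − 1/0.964)/(4πk) = 0.2942/(4π·0.0539) = 0.4344 K/W
  R_cork board = (1/0.964 − 1/1.15)/(4πk) = 0.1678/(4π·0.0529) = 0.2524 K/W
ΣR = 8.702×10^-5 + 1.394×10^-4 + 0.4344 + 0.2524 = 0.6870 K/W
Q = ΔT/ΣR = (60.4 °C − 13.8 °C)/0.6870 = 67.83 W
From the inner boundary to the cellular glass/cork board interface, ΣR_partial = 0.4346 K/W.
T_interface = T_in − Q·ΣR_partial = 60.4 °C − (67.83)(0.4346) = 30.9 °C

T = 30.9 °C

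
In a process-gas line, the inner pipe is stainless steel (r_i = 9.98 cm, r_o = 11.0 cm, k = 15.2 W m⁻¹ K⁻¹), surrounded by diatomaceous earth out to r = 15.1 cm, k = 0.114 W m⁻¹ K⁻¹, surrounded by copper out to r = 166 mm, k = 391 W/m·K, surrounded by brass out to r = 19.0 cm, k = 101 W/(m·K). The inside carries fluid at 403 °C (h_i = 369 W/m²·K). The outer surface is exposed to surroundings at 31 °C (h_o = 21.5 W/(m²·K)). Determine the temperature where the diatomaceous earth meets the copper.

T = 61.0 °C

Series thermal resistances, inner to outer:
  R'_conv,in = 1/(2πr h) = 1/(2π·0.0998·369) = 0.004322 m·K/W
  R'_stainless steel = ln(0.110/0.0998)/(2πk) = 0.09731/(2π·15.2) = 0.001019 m·K/W
  R'_diatomaceous earth = ln(0.151/0.110)/(2πk) = 0.3168/(2π·0.114) = 0.4423 m·K/W
  R'_copper = ln(0.166/0.151)/(2πk) = 0.09471/(2π·391) = 3.855×10^-5 m·K/W
  R'_brass = ln(0.190/0.166)/(2πk) = 0.1350/(2π·101) = 2.128×10^-4 m·K/W
  R'_conv,out = 1/(2πr h) = 1/(2π·0.190·21.5) = 0.03896 m·K/W
ΣR = 0.004322 + 0.001019 + 0.4423 + 3.855×10^-5 + 2.128×10^-4 + 0.03896 = 0.4869 m·K/W
Q' = ΔT/ΣR = (403 °C − 31 °C)/0.4869 = 764.0 W/m
From the inner boundary to the diatomaceous earth/copper interface, ΣR_partial = 0.4476 m·K/W.
T_interface = T_in − Q'·ΣR_partial = 403 °C − (764.0)(0.4476) = 61.0 °C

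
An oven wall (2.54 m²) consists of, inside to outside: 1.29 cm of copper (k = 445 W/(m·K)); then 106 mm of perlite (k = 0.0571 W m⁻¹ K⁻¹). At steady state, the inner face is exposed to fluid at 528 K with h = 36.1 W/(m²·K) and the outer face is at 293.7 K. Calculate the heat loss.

Treat each layer as a resistance in series:
  R_conv,in = 1/(hA) = 1/(36.1·2.54) = 0.01091 K/W
  R_copper = L/(kA) = 0.0129/(445·2.54) = 1.141×10^-5 K/W
  R_perlite = L/(kA) = 0.106/(0.0571·2.54) = 0.7309 K/W
ΣR = 0.01091 + 1.141×10^-5 + 0.7309 = 0.7418 K/W
Q = ΔT/ΣR = (528 K − 293.7 K)/0.7418 = 316 W

Q = 316 W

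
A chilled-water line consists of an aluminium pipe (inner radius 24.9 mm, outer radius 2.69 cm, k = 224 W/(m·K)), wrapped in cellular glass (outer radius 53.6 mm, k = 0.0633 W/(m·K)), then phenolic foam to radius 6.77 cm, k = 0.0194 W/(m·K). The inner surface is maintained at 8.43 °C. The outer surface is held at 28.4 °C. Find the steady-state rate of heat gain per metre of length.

Q' = 5.47 W/m

Resistance network (inner→outer):
  R'_aluminium = ln(0.0269/0.0249)/(2πk) = 0.07726/(2π·224) = 5.489×10^-5 m·K/W
  R'_cellular glass = ln(0.0536/0.0269)/(2πk) = 0.6894/(2π·0.0633) = 1.733 m·K/W
  R'_phenolic foam = ln(0.0677/0.0536)/(2πk) = 0.2335/(2π·0.0194) = 1.916 m·K/W
ΣR = 5.489×10^-5 + 1.733 + 1.916 = 3.649 m·K/W
Q' = ΔT/ΣR = (8.43 °C − 28.4 °C)/3.649 = -5.47 W/m
(Negative Q' ⇒ heat flows inward; heat gain = 5.47 W/m.)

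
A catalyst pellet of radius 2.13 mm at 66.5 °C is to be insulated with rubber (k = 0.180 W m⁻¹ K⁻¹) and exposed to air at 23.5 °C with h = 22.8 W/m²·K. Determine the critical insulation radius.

r_cr = 1.58 cm

For a sphere, r_cr = 2k_ins/h = 2·0.180/22.8 = 0.0158 m = 1.58 cm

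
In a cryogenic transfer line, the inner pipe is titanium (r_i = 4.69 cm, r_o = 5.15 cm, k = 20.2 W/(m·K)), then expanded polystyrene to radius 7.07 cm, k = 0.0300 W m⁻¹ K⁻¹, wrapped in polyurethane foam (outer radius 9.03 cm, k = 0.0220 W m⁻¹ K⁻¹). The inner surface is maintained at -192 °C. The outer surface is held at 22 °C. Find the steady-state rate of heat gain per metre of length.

Q' = 62.0 W/m

Treat each layer as a resistance in series:
  R'_titanium = ln(0.0515/0.0469)/(2πk) = 0.09356/(2π·20.2) = 7.372×10^-4 m·K/W
  R'_expanded polystyrene = ln(0.0707/0.0515)/(2πk) = 0.3169/(2π·0.0300) = 1.681 m·K/W
  R'_polyurethane foam = ln(0.0903/0.0707)/(2πk) = 0.2447/(2π·0.0220) = 1.770 m·K/W
ΣR = 7.372×10^-4 + 1.681 + 1.770 = 3.452 m·K/W
Q' = ΔT/ΣR = (-192 °C − 22 °C)/3.452 = -62.0 W/m
(Negative Q' ⇒ heat flows inward; heat gain = 62.0 W/m.)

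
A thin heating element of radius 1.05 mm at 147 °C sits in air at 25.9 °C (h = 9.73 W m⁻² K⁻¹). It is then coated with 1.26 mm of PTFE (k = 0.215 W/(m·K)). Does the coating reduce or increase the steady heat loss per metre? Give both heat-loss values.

increases: 7.77 → 15.8 W/m

Critical radius for a cylinder: r_cr = k/h = 0.0221 m = 2.21 cm.
Outer radius after coating: r₂ = 0.00105 + 0.00126 = 0.00231 m.
Since r₁ < r_cr and r₂ ≤ r_cr, the coating moves toward the maximum at r_cr — heat loss rises.
Bare: R = 1/(2πr₁h) = 15.58 m·K/W; Q = 121.1/15.58 = 7.77 W/m.
Coated: R = R_cond + R_conv = 7.665 m·K/W; Q = 121.1/7.665 = 15.8 W/m.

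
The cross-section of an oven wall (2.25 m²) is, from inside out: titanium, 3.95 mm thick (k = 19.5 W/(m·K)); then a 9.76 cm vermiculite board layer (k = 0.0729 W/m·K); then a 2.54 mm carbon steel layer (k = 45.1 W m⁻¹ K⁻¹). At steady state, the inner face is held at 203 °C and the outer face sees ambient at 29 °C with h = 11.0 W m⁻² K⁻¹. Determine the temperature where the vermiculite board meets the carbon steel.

Resistance network (inner→outer):
  R_titanium = L/(kA) = 0.00395/(19.5·2.25) = 9.003×10^-5 K/W
  R_vermiculite board = L/(kA) = 0.0976/(0.0729·2.25) = 0.5950 K/W
  R_carbon steel = L/(kA) = 0.00254/(45.1·2.25) = 2.503×10^-5 K/W
  R_conv,out = 1/(hA) = 1/(11.0·2.25) = 0.04040 K/W
ΣR = 9.003×10^-5 + 0.5950 + 2.503×10^-5 + 0.04040 = 0.6355 K/W
Q = ΔT/ΣR = (203 °C − 29 °C)/0.6355 = 273.8 W
From the inner boundary to the vermiculite board/carbon steel interface, ΣR_partial = 0.5951 K/W.
T_interface = T_in − Q·ΣR_partial = 203 °C − (273.8)(0.5951) = 40.1 °C

T = 40.1 °C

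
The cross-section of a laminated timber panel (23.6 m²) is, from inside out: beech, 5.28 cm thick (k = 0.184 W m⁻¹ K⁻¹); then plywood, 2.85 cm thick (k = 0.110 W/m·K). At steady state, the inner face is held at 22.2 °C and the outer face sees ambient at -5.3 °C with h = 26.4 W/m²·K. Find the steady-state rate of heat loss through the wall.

Q = 1110 W

Treat each layer as a resistance in series:
  R_beech = L/(kA) = 0.0528/(0.184·23.6) = 0.01216 K/W
  R_plywood = L/(kA) = 0.0285/(0.110·23.6) = 0.01098 K/W
  R_conv,out = 1/(hA) = 1/(26.4·23.6) = 0.001605 K/W
ΣR = 0.01216 + 0.01098 + 0.001605 = 0.02474 K/W
Q = ΔT/ΣR = (22.2 °C − -5.3 °C)/0.02474 = 1110 W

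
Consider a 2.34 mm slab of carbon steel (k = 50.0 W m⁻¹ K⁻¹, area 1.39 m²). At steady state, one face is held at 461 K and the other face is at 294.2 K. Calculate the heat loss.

Q = 4950 kW

Q = kA·ΔT/L = 50.0 × 1.39 × |461 K − 294.2 K| / 0.00234 = 4.95×10^6 W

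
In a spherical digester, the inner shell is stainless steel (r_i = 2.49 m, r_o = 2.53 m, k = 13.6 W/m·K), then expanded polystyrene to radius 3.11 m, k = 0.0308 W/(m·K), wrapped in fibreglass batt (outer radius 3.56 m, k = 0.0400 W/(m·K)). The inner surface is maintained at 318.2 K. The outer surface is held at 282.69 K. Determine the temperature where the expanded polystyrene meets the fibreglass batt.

Treat each layer as a resistance in series:
  R_stainless steel = (1/2.49 − 1/2.53)/(4πk) = 0.006350/(4π·13.6) = 3.715×10^-5 K/W
  R_expanded polystyrene = (1/2.53 − 1/3.11)/(4πk) = 0.07371/(4π·0.0308) = 0.1905 K/W
  R_fibreglass batt = (1/3.11 − 1/3.56)/(4πk) = 0.04064/(4π·0.0400) = 0.08086 K/W
ΣR = 3.715×10^-5 + 0.1905 + 0.08086 = 0.2714 K/W
Q = ΔT/ΣR = (318.2 K − 282.69 K)/0.2714 = 130.8 W
From the inner boundary to the expanded polystyrene/fibreglass batt interface, ΣR_partial = 0.1905 K/W.
T_interface = T_in − Q·ΣR_partial = 318.2 K − (130.8)(0.1905) = 293.3 K

T = 293.3 K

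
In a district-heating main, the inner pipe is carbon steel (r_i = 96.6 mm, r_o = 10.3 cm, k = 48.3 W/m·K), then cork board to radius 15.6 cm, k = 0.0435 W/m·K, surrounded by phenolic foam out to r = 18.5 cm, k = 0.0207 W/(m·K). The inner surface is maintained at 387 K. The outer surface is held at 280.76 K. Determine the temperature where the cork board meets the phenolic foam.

T = 330.0 K

Series thermal resistances, inner to outer:
  R'_carbon steel = ln(0.103/0.0966)/(2πk) = 0.06415/(2π·48.3) = 2.114×10^-4 m·K/W
  R'_cork board = ln(0.156/0.103)/(2πk) = 0.4151/(2π·0.0435) = 1.519 m·K/W
  R'_phenolic foam = ln(0.185/0.156)/(2πk) = 0.1705/(2π·0.0207) = 1.311 m·K/W
ΣR = 2.114×10^-4 + 1.519 + 1.311 = 2.830 m·K/W
Q' = ΔT/ΣR = (387 K − 280.76 K)/2.830 = 37.54 W/m
From the inner boundary to the cork board/phenolic foam interface, ΣR_partial = 1.519 m·K/W.
T_interface = T_in − Q'·ΣR_partial = 387 K − (37.54)(1.519) = 330.0 K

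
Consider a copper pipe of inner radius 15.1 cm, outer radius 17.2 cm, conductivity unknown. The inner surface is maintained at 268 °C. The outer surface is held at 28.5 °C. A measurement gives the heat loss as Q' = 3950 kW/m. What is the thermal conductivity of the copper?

k = 342 W/m·K

ΣR = ΔT/Q' = |268 − 28.5|/3.95×10^6 = 6.063×10^-5 m·K/W
ln(r₂/r₁)/(2πk) = 6.063×10^-5 ⇒ k = 0.1302/(2π·6.063×10^-5) = 342 W/m·K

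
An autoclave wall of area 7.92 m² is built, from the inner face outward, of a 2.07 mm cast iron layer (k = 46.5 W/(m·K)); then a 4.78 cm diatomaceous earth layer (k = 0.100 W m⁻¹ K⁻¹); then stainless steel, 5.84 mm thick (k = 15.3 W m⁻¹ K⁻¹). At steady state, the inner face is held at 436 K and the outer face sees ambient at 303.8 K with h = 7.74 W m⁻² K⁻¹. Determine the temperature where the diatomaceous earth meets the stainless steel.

T = 332.0 K

Treat each layer as a resistance in series:
  R_cast iron = L/(kA) = 0.00207/(46.5·7.92) = 5.621×10^-6 K/W
  R_diatomaceous earth = L/(kA) = 0.0478/(0.100·7.92) = 0.06035 K/W
  R_stainless steel = L/(kA) = 0.00584/(15.3·7.92) = 4.819×10^-5 K/W
  R_conv,out = 1/(hA) = 1/(7.74·7.92) = 0.01631 K/W
ΣR = 5.621×10^-6 + 0.06035 + 4.819×10^-5 + 0.01631 = 0.07671 K/W
Q = ΔT/ΣR = (436 K − 303.8 K)/0.07671 = 1723 W
From the inner boundary to the diatomaceous earth/stainless steel interface, ΣR_partial = 0.06036 K/W.
T_interface = T_in − Q·ΣR_partial = 436 K − (1723)(0.06036) = 332.0 K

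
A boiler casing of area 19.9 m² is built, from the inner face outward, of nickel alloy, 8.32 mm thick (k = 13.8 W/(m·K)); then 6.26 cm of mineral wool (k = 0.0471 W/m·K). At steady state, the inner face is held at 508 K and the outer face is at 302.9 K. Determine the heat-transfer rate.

Resistance network (inner→outer):
  R_nickel alloy = L/(kA) = 0.00832/(13.8·19.9) = 3.030×10^-5 K/W
  R_mineral wool = L/(kA) = 0.0626/(0.0471·19.9) = 0.06679 K/W
ΣR = 3.030×10^-5 + 0.06679 = 0.06682 K/W
Q = ΔT/ΣR = (508 K − 302.9 K)/0.06682 = 3070 W

Q = 3.07 kW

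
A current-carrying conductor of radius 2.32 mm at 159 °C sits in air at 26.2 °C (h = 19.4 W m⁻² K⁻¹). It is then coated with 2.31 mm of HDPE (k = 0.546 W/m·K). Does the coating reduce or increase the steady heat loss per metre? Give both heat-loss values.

Critical radius for a cylinder: r_cr = k/h = 0.0281 m = 2.81 cm.
Outer radius after coating: r₂ = 0.00232 + 0.00231 = 0.00463 m.
Since r₁ < r_cr and r₂ ≤ r_cr, the coating moves toward the maximum at r_cr — heat loss rises.
Bare: R = 1/(2πr₁h) = 3.536 m·K/W; Q = 132.8/3.536 = 37.6 W/m.
Coated: R = R_cond + R_conv = 1.973 m·K/W; Q = 132.8/1.973 = 67.3 W/m.

increases: 37.6 → 67.3 W/m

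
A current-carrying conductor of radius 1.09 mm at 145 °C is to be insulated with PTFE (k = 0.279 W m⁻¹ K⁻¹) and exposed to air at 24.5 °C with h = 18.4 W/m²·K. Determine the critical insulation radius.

For a cylinder, r_cr = k_ins/h = 0.279/18.4 = 0.0152 m = 1.52 cm

r_cr = 1.52 cm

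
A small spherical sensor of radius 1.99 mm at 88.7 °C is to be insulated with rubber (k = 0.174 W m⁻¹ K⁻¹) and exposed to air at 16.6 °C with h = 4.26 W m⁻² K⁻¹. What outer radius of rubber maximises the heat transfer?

For a sphere, r_cr = 2k_ins/h = 2·0.174/4.26 = 0.0817 m = 8.17 cm

r_cr = 8.17 cm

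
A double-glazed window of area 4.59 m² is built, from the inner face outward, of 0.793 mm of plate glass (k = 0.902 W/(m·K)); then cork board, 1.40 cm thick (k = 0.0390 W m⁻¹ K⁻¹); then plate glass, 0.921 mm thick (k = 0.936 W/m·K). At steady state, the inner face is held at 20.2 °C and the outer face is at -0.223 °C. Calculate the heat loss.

Q = 260 W

Series thermal resistances, inner to outer:
  R_plate glass = L/(kA) = 7.93×10^-4/(0.902·4.59) = 1.915×10^-4 K/W
  R_cork board = L/(kA) = 0.0140/(0.0390·4.59) = 0.07821 K/W
  R_plate glass = L/(kA) = 9.21×10^-4/(0.936·4.59) = 2.144×10^-4 K/W
ΣR = 1.915×10^-4 + 0.07821 + 2.144×10^-4 = 0.07862 K/W
Q = ΔT/ΣR = (20.2 °C − -0.223 °C)/0.07862 = 260 W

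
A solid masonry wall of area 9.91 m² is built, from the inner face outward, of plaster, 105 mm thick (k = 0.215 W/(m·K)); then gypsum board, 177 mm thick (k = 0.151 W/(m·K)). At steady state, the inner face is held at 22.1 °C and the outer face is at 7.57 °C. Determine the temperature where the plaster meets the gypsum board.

Series thermal resistances, inner to outer:
  R_plaster = L/(kA) = 0.105/(0.215·9.91) = 0.04928 K/W
  R_gypsum board = L/(kA) = 0.177/(0.151·9.91) = 0.1183 K/W
ΣR = 0.04928 + 0.1183 = 0.1676 K/W
Q = ΔT/ΣR = (22.1 °C − 7.57 °C)/0.1676 = 86.69 W
From the inner boundary to the plaster/gypsum board interface, ΣR_partial = 0.04928 K/W.
T_interface = T_in − Q·ΣR_partial = 22.1 °C − (86.69)(0.04928) = 17.8 °C

T = 17.8 °C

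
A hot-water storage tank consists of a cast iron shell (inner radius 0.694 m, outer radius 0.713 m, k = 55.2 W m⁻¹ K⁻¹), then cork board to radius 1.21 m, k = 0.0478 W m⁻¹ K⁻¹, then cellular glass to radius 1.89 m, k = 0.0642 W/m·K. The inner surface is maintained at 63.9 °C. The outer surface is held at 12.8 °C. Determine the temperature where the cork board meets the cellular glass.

Series thermal resistances, inner to outer:
  R_cast iron = (1/0.694 − 1/0.713)/(4πk) = 0.03840/(4π·55.2) = 5.535×10^-5 K/W
  R_cork board = (1/0.713 − 1/1.21)/(4πk) = 0.5761/(4π·0.0478) = 0.9591 K/W
  R_cellular glass = (1/1.21 − 1/1.89)/(4πk) = 0.2973/(4π·0.0642) = 0.3686 K/W
ΣR = 5.535×10^-5 + 0.9591 + 0.3686 = 1.328 K/W
Q = ΔT/ΣR = (63.9 °C − 12.8 °C)/1.328 = 38.48 W
From the inner boundary to the cork board/cellular glass interface, ΣR_partial = 0.9592 K/W.
T_interface = T_in − Q·ΣR_partial = 63.9 °C − (38.48)(0.9592) = 27.0 °C

T = 27.0 °C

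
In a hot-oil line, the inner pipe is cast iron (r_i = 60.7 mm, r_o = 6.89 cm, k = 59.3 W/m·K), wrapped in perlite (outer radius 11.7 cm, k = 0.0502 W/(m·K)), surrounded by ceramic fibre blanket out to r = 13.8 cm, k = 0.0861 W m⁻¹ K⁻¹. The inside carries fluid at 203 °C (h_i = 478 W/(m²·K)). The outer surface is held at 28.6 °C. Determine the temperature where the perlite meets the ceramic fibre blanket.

T = 55.3 °C

Treat each layer as a resistance in series:
  R'_conv,in = 1/(2πr h) = 1/(2π·0.0607·478) = 0.005485 m·K/W
  R'_cast iron = ln(0.0689/0.0607)/(2πk) = 0.1267/(2π·59.3) = 3.401×10^-4 m·K/W
  R'_perlite = ln(0.117/0.0689)/(2πk) = 0.5295/(2π·0.0502) = 1.679 m·K/W
  R'_ceramic fibre blanket = ln(0.138/0.117)/(2πk) = 0.1651/(2π·0.0861) = 0.3051 m·K/W
ΣR = 0.005485 + 3.401×10^-4 + 1.679 + 0.3051 = 1.990 m·K/W
Q' = ΔT/ΣR = (203 °C − 28.6 °C)/1.990 = 87.64 W/m
From the inner boundary to the perlite/ceramic fibre blanket interface, ΣR_partial = 1.685 m·K/W.
T_interface = T_in − Q'·ΣR_partial = 203 °C − (87.64)(1.685) = 55.3 °C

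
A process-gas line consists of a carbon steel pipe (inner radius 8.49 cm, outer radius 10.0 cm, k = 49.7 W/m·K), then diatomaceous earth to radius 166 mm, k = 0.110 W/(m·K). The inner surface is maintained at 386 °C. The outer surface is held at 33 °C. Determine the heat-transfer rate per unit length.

Q' = 481 W/m

Treat each layer as a resistance in series:
  R'_carbon steel = ln(0.100/0.0849)/(2πk) = 0.1637/(2π·49.7) = 5.242×10^-4 m·K/W
  R'_diatomaceous earth = ln(0.166/0.100)/(2πk) = 0.5068/(2π·0.110) = 0.7333 m·K/W
ΣR = 5.242×10^-4 + 0.7333 = 0.7338 m·K/W
Q' = ΔT/ΣR = (386 °C − 33 °C)/0.7338 = 481 W/m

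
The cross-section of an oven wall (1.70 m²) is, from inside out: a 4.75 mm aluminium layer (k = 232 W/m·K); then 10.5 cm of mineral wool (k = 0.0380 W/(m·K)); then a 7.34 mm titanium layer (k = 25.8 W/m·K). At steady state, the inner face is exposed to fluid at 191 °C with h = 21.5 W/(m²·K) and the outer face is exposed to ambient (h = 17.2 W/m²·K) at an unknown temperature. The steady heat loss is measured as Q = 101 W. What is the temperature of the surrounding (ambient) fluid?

Series resistances:
  R_conv,in = 1/(hA) = 1/(21.5·1.70) = 0.02736 K/W
  R_aluminium = L/(kA) = 0.00475/(232·1.70) = 1.204×10^-5 K/W
  R_mineral wool = L/(kA) = 0.105/(0.0380·1.70) = 1.625 K/W
  R_titanium = L/(kA) = 0.00734/(25.8·1.70) = 1.674×10^-4 K/W
  R_conv,out = 1/(hA) = 1/(17.2·1.70) = 0.03420 K/W
ΣR = 1.687 K/W
ΔT = Q·ΣR = 101 × 1.687 = 170.4 K
Heat flows outward, so T_out = T_in − ΔT = 191 − 170.4 = 20.6 °C

T_out = 20.6 °C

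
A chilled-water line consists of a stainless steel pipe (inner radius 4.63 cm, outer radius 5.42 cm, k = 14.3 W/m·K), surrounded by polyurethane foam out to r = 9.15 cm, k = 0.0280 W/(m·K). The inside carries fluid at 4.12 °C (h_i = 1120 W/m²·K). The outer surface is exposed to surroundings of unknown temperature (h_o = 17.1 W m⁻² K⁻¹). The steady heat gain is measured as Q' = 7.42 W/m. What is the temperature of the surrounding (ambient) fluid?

Series resistances:
  R'_conv,in = 1/(2πr h) = 1/(2π·0.0463·1120) = 0.003069 m·K/W
  R'_stainless steel = ln(0.0542/0.0463)/(2πk) = 0.1575/(2π·14.3) = 0.001753 m·K/W
  R'_polyurethane foam = ln(0.0915/0.0542)/(2πk) = 0.5237/(2π·0.0280) = 2.977 m·K/W
  R'_conv,out = 1/(2πr h) = 1/(2π·0.0915·17.1) = 0.1017 m·K/W
ΣR = 3.083 m·K/W
ΔT = Q'·ΣR = 7.42 × 3.083 = 22.88 K
Heat flows inward, so T_out = T_in + ΔT = 4.12 + 22.88 = 27.0 °C

T_out = 27.0 °C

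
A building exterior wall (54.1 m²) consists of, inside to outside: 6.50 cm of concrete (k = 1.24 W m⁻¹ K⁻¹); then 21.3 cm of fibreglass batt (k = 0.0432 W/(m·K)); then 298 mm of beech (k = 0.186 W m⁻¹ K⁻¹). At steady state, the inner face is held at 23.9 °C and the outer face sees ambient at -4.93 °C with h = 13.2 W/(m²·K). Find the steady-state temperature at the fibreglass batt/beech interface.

T = 2.33 °C

Series thermal resistances, inner to outer:
  R_concrete = L/(kA) = 0.0650/(1.24·54.1) = 9.689×10^-4 K/W
  R_fibreglass batt = L/(kA) = 0.213/(0.0432·54.1) = 0.09114 K/W
  R_beech = L/(kA) = 0.298/(0.186·54.1) = 0.02961 K/W
  R_conv,out = 1/(hA) = 1/(13.2·54.1) = 0.001400 K/W
ΣR = 9.689×10^-4 + 0.09114 + 0.02961 + 0.001400 = 0.1231 K/W
Q = ΔT/ΣR = (23.9 °C − -4.93 °C)/0.1231 = 234.2 W
From the inner boundary to the fibreglass batt/beech interface, ΣR_partial = 0.09211 K/W.
T_interface = T_in − Q·ΣR_partial = 23.9 °C − (234.2)(0.09211) = 2.33 °C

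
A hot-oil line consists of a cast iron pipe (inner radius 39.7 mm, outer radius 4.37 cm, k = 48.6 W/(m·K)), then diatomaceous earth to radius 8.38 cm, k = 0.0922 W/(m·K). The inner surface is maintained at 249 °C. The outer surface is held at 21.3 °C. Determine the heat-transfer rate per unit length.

Treat each layer as a resistance in series:
  R'_cast iron = ln(0.0437/0.0397)/(2πk) = 0.09600/(2π·48.6) = 3.144×10^-4 m·K/W
  R'_diatomaceous earth = ln(0.0838/0.0437)/(2πk) = 0.6511/(2π·0.0922) = 1.124 m·K/W
ΣR = 3.144×10^-4 + 1.124 = 1.124 m·K/W
Q' = ΔT/ΣR = (249 °C − 21.3 °C)/1.124 = 203 W/m

Q' = 203 W/m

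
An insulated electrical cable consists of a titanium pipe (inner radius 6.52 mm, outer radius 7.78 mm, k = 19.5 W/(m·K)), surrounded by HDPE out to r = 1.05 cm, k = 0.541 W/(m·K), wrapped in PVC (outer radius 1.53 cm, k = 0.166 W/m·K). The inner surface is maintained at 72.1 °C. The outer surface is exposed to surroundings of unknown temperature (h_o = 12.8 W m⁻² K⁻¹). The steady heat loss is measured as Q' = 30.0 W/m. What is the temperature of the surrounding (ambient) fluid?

Sum the resistances:
  R'_titanium = ln(0.00778/0.00652)/(2πk) = 0.1767/(2π·19.5) = 0.001442 m·K/W
  R'_HDPE = ln(0.0105/0.00778)/(2πk) = 0.2998/(2π·0.541) = 0.08820 m·K/W
  R'_PVC = ln(0.0153/0.0105)/(2πk) = 0.3765/(2π·0.166) = 0.3610 m·K/W
  R'_conv,out = 1/(2πr h) = 1/(2π·0.0153·12.8) = 0.8127 m·K/W
ΣR = 1.263 m·K/W
ΔT = Q'·ΣR = 30.0 × 1.263 = 37.89 K
Heat flows outward, so T_out = T_in − ΔT = 72.1 − 37.89 = 34.2 °C

T_out = 34.2 °C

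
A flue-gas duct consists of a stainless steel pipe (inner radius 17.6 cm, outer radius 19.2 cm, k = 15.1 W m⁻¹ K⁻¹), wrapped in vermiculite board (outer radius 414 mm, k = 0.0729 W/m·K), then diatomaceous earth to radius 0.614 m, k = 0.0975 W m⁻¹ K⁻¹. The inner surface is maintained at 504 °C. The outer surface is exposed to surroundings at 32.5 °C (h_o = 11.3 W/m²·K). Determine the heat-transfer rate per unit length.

Q' = 201 W/m

Series thermal resistances, inner to outer:
  R'_stainless steel = ln(0.192/0.176)/(2πk) = 0.08701/(2π·15.1) = 9.171×10^-4 m·K/W
  R'_vermiculite board = ln(0.414/0.192)/(2πk) = 0.7684/(2π·0.0729) = 1.678 m·K/W
  R'_diatomaceous earth = ln(0.614/0.414)/(2πk) = 0.3941/(2π·0.0975) = 0.6434 m·K/W
  R'_conv,out = 1/(2πr h) = 1/(2π·0.614·11.3) = 0.02294 m·K/W
ΣR = 9.171×10^-4 + 1.678 + 0.6434 + 0.02294 = 2.345 m·K/W
Q' = ΔT/ΣR = (504 °C − 32.5 °C)/2.345 = 201 W/m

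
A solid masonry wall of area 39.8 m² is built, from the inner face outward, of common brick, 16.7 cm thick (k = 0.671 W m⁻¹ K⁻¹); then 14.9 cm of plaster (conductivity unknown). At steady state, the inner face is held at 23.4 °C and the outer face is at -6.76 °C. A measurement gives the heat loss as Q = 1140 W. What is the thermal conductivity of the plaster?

ΣR = ΔT/Q = |23.4 − -6.76|/1140 = 0.02646 K/W
Known resistances:
  R_common brick = L/(kA) = 0.167/(0.671·39.8) = 0.006253 K/W
R_plaster = ΣR − ΣR_known = 0.02646 − 0.006253 = 0.02021 K/W
L/(kA) = 0.02021 ⇒ k = 0.149/(0.02021·39.8) = 0.185 W/m·K

k = 0.185 W/m·K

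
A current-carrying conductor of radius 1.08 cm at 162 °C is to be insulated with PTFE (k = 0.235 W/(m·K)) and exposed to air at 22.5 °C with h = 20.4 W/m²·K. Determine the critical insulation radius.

For a cylinder, r_cr = k_ins/h = 0.235/20.4 = 0.0115 m = 1.15 cm

r_cr = 1.15 cm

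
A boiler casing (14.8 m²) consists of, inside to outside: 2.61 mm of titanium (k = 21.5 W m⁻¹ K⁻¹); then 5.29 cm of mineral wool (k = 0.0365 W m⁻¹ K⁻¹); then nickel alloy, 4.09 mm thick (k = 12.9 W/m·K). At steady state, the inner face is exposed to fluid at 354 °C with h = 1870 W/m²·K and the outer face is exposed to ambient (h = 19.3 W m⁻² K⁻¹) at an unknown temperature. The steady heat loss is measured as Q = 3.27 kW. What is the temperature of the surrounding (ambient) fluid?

Series resistances:
  R_conv,in = 1/(hA) = 1/(1870·14.8) = 3.613×10^-5 K/W
  R_titanium = L/(kA) = 0.00261/(21.5·14.8) = 8.202×10^-6 K/W
  R_mineral wool = L/(kA) = 0.0529/(0.0365·14.8) = 0.09793 K/W
  R_nickel alloy = L/(kA) = 0.00409/(12.9·14.8) = 2.142×10^-5 K/W
  R_conv,out = 1/(hA) = 1/(19.3·14.8) = 0.003501 K/W
ΣR = 0.1015 K/W
ΔT = Q·ΣR = 3270 × 0.1015 = 331.9 K
Heat flows outward, so T_out = T_in − ΔT = 354 − 331.9 = 22.1 °C

T_out = 22.1 °C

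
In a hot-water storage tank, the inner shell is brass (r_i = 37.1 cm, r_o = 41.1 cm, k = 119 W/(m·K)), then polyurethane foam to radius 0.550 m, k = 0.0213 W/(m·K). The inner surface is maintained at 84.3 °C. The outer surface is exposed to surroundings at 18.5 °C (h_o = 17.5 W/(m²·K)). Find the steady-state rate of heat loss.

Q = 28.5 W

Treat each layer as a resistance in series:
  R_brass = (1/0.371 − 1/0.411)/(4πk) = 0.2623/(4π·119) = 1.754×10^-4 K/W
  R_polyurethane foam = (1/0.411 − 1/0.550)/(4πk) = 0.6149/(4π·0.0213) = 2.297 K/W
  R_conv,out = 1/(4πr²h) = 1/(4π·0.550²·17.5) = 0.01503 K/W
ΣR = 1.754×10^-4 + 2.297 + 0.01503 = 2.312 K/W
Q = ΔT/ΣR = (84.3 °C − 18.5 °C)/2.312 = 28.5 W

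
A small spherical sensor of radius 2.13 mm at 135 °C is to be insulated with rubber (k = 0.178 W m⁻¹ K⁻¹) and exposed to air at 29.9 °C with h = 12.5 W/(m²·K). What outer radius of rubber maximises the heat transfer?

r_cr = 2.85 cm

For a sphere, r_cr = 2k_ins/h = 2·0.178/12.5 = 0.0285 m = 2.85 cm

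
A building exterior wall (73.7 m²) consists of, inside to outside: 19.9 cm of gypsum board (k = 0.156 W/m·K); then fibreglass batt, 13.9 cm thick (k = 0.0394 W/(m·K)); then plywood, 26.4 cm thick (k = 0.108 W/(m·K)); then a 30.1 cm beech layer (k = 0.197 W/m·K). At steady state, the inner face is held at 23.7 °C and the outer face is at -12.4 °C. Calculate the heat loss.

Resistance network (inner→outer):
  R_gypsum board = L/(kA) = 0.199/(0.156·73.7) = 0.01731 K/W
  R_fibreglass batt = L/(kA) = 0.139/(0.0394·73.7) = 0.04787 K/W
  R_plywood = L/(kA) = 0.264/(0.108·73.7) = 0.03317 K/W
  R_beech = L/(kA) = 0.301/(0.197·73.7) = 0.02073 K/W
ΣR = 0.01731 + 0.04787 + 0.03317 + 0.02073 = 0.1191 K/W
Q = ΔT/ΣR = (23.7 °C − -12.4 °C)/0.1191 = 303 W

Q = 303 W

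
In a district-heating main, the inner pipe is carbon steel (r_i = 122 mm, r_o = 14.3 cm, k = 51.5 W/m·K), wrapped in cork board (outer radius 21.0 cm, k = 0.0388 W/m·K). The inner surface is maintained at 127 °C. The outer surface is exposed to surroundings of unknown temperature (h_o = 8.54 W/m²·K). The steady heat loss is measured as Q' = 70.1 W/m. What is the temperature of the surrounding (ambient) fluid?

Sum the resistances:
  R'_carbon steel = ln(0.143/0.122)/(2πk) = 0.1588/(2π·51.5) = 4.908×10^-4 m·K/W
  R'_cork board = ln(0.210/0.143)/(2πk) = 0.3843/(2π·0.0388) = 1.576 m·K/W
  R'_conv,out = 1/(2πr h) = 1/(2π·0.210·8.54) = 0.08874 m·K/W
ΣR = 1.665 m·K/W
ΔT = Q'·ΣR = 70.1 × 1.665 = 116.7 K
Heat flows outward, so T_out = T_in − ΔT = 127 − 116.7 = 10.3 °C

T_out = 10.3 °C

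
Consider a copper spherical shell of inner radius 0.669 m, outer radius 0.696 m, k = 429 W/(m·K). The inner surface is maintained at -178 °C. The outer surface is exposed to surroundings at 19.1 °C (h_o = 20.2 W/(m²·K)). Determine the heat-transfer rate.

Q = 24.2 kW

Treat each layer as a resistance in series:
  R_copper = (1/0.669 − 1/0.696)/(4πk) = 0.05799/(4π·429) = 1.076×10^-5 K/W
  R_conv,out = 1/(4πr²h) = 1/(4π·0.696²·20.2) = 0.008132 K/W
ΣR = 1.076×10^-5 + 0.008132 = 0.008143 K/W
Q = ΔT/ΣR = (-178 °C − 19.1 °C)/0.008143 = -24200 W
(Negative Q ⇒ heat flows inward; heat gain = 24200 W.)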